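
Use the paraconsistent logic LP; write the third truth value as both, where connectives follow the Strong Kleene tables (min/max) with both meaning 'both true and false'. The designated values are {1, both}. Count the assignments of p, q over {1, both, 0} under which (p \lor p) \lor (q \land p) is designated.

6

Of the 9 assignments, 6 give a value in {1, both}.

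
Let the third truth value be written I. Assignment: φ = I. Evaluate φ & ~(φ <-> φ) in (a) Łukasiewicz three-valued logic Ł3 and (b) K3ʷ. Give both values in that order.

In Łukasiewicz three-valued logic Ł3: φ <-> φ = I <-> I = 1
~(φ <-> φ) = ~1 = 0
φ & ~(φ <-> φ) = I & 0 = 0
In K3ʷ: φ <-> φ = I <-> I = I
~(φ <-> φ) = ~I = I
φ & ~(φ <-> φ) = I & I = I
They differ because Łukasiewicz three-valued logic Ł3 and K3ʷ treat I differently under the binary connectives.

0; I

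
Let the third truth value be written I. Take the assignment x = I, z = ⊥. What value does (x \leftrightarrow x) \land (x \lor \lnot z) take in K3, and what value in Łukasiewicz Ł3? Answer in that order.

In K3: x \leftrightarrow x = I \leftrightarrow I = I
\lnot z = \lnot ⊥ = ⊤
x \lor \lnot z = I \lor ⊤ = ⊤
(x \leftrightarrow x) \land (x \lor \lnot z) = I \land ⊤ = I
In Łukasiewicz Ł3: x \leftrightarrow x = I \leftrightarrow I = ⊤  [1 − |½−½|]
\lnot z = \lnot ⊥ = ⊤
x \lor \lnot z = I \lor ⊤ = ⊤
(x \leftrightarrow x) \land (x \lor \lnot z) = ⊤ \land ⊤ = ⊤
They differ because K3 and Łukasiewicz Ł3 treat I differently under implication.

I; ⊤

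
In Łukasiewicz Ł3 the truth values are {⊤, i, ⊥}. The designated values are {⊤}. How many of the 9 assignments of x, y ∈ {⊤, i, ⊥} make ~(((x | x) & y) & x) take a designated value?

5

Of the 9 assignments, 5 give a value in {⊤}.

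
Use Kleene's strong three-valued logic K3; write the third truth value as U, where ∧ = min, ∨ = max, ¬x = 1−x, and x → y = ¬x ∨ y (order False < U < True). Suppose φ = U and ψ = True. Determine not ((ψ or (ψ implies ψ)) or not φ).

False

ψ implies ψ = True implies True = True
ψ or (ψ implies ψ) = True or True = True
not φ = not U = U
(ψ or (ψ implies ψ)) or not φ = True or U = True
not ((ψ or (ψ implies ψ)) or not φ) = not True = False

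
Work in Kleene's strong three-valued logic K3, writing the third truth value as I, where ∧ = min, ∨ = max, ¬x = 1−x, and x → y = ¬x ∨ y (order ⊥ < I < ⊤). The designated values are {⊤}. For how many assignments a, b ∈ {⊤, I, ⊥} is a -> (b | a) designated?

7

Of the 9 assignments, 7 give a value in {⊤}.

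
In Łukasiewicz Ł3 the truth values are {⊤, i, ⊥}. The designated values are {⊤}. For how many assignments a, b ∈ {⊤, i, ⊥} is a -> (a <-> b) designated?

Of the 9 assignments, 7 give a value in {⊤}.

7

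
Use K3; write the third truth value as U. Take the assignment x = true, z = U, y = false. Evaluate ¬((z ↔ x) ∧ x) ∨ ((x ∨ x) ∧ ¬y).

true

z ↔ x = U ↔ true = U
(z ↔ x) ∧ x = U ∧ true = U
¬((z ↔ x) ∧ x) = ¬U = U
x ∨ x = true ∨ true = true
¬y = ¬false = true
(x ∨ x) ∧ ¬y = true ∧ true = true
¬((z ↔ x) ∧ x) ∨ ((x ∨ x) ∧ ¬y) = U ∨ true = true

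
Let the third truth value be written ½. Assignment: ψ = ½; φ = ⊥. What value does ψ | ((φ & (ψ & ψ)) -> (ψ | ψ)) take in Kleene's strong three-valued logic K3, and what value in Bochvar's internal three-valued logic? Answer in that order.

⊤; ½

In Kleene's strong three-valued logic K3: ψ & ψ = ½ & ½ = ½
φ & (ψ & ψ) = ⊥ & ½ = ⊥
ψ | ψ = ½ | ½ = ½
(φ & (ψ & ψ)) -> (ψ | ψ) = ⊥ -> ½ = ⊤
ψ | ((φ & (ψ & ψ)) -> (ψ | ψ)) = ½ | ⊤ = ⊤
In Bochvar's internal three-valued logic: ψ & ψ = ½ & ½ = ½
φ & (ψ & ψ) = ⊥ & ½ = ½
ψ | ψ = ½ | ½ = ½
(φ & (ψ & ψ)) -> (ψ | ψ) = ½ -> ½ = ½
ψ | ((φ & (ψ & ψ)) -> (ψ | ψ)) = ½ | ½ = ½
They differ because Kleene's strong three-valued logic K3 and Bochvar's internal three-valued logic treat ½ differently under the binary connectives.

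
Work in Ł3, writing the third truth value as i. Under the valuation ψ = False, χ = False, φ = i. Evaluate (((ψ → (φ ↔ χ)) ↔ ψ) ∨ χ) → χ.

True

φ ↔ χ = i ↔ False = i
ψ → (φ ↔ χ) = False → i = True
(ψ → (φ ↔ χ)) ↔ ψ = True ↔ False = False
((ψ → (φ ↔ χ)) ↔ ψ) ∨ χ = False ∨ False = False
(((ψ → (φ ↔ χ)) ↔ ψ) ∨ χ) → χ = False → False = True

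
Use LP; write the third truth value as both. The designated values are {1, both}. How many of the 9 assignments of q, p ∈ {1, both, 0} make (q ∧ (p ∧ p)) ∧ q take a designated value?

4

Designated under: (q=1, p=1); (q=1, p=both); (q=both, p=1); (q=both, p=both).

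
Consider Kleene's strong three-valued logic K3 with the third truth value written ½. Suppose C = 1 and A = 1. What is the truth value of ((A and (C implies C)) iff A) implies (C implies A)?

1

C implies C = 1 implies 1 = 1
A and (C implies C) = 1 and 1 = 1
(A and (C implies C)) iff A = 1 iff 1 = 1
C implies A = 1 implies 1 = 1
((A and (C implies C)) iff A) implies (C implies A) = 1 implies 1 = 1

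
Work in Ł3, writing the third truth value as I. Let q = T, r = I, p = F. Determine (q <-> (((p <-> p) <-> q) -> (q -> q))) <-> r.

I

p <-> p = F <-> F = T
(p <-> p) <-> q = T <-> T = T
q -> q = T -> T = T
((p <-> p) <-> q) -> (q -> q) = T -> T = T
q <-> (((p <-> p) <-> q) -> (q -> q)) = T <-> T = T
(q <-> (((p <-> p) <-> q) -> (q -> q))) <-> r = T <-> I = I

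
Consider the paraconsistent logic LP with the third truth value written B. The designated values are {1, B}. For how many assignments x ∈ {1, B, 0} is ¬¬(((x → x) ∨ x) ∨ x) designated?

3

x=1: 1 ✓
x=B: B ✓
x=0: 1 ✓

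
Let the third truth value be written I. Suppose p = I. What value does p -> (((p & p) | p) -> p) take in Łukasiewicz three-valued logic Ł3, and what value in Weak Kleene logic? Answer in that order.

⊤; I

In Łukasiewicz three-valued logic Ł3: p & p = I & I = I
(p & p) | p = I | I = I
((p & p) | p) -> p = I -> I = ⊤  [min(1, 1−½+½)]
p -> (((p & p) | p) -> p) = I -> ⊤ = ⊤
In Weak Kleene logic: p & p = I & I = I
(p & p) | p = I | I = I
((p & p) | p) -> p = I -> I = I
p -> (((p & p) | p) -> p) = I -> I = I
They differ because Łukasiewicz three-valued logic Ł3 and Weak Kleene logic treat I differently under the binary connectives.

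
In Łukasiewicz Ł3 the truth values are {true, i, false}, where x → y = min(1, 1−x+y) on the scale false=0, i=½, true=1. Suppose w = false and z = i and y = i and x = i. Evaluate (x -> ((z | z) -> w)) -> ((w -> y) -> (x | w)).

z | z = i | i = i
(z | z) -> w = i -> false = i
x -> ((z | z) -> w) = i -> i = true
w -> y = false -> i = true
x | w = i | false = i
(w -> y) -> (x | w) = true -> i = i
(x -> ((z | z) -> w)) -> ((w -> y) -> (x | w)) = true -> i = i

i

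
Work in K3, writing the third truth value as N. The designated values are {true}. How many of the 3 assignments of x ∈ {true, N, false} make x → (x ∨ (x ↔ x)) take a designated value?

2

x=true: true ✓
x=N: N ·
x=false: true ✓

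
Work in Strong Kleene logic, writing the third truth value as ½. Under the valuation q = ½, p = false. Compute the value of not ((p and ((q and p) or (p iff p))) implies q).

false

q and p = ½ and false = false
p iff p = false iff false = true
(q and p) or (p iff p) = false or true = true
p and ((q and p) or (p iff p)) = false and true = false
(p and ((q and p) or (p iff p))) implies q = false implies ½ = true  [not false or ½]
not ((p and ((q and p) or (p iff p))) implies q) = not true = false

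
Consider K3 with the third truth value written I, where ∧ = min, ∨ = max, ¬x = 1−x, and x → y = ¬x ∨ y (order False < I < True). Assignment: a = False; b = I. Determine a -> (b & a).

True

b & a = I & False = False
a -> (b & a) = False -> False = True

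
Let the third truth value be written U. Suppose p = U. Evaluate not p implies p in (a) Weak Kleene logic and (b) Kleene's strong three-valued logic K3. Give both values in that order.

In Weak Kleene logic: not p = not U = U
not p implies p = U implies U = U
In Kleene's strong three-valued logic K3: not p = not U = U
not p implies p = U implies U = U  [not U or U]

U; U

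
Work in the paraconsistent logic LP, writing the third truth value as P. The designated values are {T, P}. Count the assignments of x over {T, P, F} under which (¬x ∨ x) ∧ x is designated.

x=T: T ✓
x=P: P ✓
x=F: F ·

2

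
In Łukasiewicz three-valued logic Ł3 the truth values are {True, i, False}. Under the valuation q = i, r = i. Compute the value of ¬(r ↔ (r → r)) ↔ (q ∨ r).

r → r = i → i = True  [min(1, 1−½+½)]
r ↔ (r → r) = i ↔ True = i
¬(r ↔ (r → r)) = ¬i = i
q ∨ r = i ∨ i = i
¬(r ↔ (r → r)) ↔ (q ∨ r) = i ↔ i = True

True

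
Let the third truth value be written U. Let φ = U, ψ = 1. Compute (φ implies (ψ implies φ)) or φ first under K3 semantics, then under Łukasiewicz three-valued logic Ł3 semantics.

In K3: ψ implies φ = 1 implies U = U  [not 1 or U]
φ implies (ψ implies φ) = U implies U = U
(φ implies (ψ implies φ)) or φ = U or U = U
In Łukasiewicz three-valued logic Ł3: ψ implies φ = 1 implies U = U  [min(1, 1−1+½)]
φ implies (ψ implies φ) = U implies U = 1
(φ implies (ψ implies φ)) or φ = 1 or U = 1
They differ because K3 and Łukasiewicz three-valued logic Ł3 treat U differently under implication.

U; 1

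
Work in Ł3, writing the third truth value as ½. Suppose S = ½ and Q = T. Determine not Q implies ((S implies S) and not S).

not Q = not T = F
S implies S = ½ implies ½ = T
not S = not ½ = ½
(S implies S) and not S = T and ½ = ½
not Q implies ((S implies S) and not S) = F implies ½ = T

T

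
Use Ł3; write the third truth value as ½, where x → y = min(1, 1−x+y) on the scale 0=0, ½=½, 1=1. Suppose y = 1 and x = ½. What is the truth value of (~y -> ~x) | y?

1

~y = ~1 = 0
~x = ~½ = ½
~y -> ~x = 0 -> ½ = 1  [min(1, 1−0+½)]
(~y -> ~x) | y = 1 | 1 = 1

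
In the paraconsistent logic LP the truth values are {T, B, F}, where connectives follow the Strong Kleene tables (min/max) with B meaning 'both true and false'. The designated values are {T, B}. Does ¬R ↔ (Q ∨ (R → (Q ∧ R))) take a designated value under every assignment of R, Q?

Countermodel: R=T, Q=T gives F, which is not designated.

No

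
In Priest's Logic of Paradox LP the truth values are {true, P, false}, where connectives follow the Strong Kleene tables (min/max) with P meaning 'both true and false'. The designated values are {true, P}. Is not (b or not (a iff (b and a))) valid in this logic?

Countermodel: b=true, a=true gives false, which is not designated.

No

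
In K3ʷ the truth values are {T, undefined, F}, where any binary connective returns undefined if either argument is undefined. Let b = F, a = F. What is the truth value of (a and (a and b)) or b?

F

a and b = F and F = F
a and (a and b) = F and F = F
(a and (a and b)) or b = F or F = F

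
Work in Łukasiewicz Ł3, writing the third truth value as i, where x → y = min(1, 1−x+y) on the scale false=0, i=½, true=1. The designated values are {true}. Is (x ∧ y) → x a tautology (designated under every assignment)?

Yes

Every assignment of x, y over {true, i, false} gives a value in {true}.
In particular, with x=i, y=i: (x ∧ y) → x = true.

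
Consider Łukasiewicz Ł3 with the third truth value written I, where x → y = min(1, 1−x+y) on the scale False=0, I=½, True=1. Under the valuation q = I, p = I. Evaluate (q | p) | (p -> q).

True

q | p = I | I = I
p -> q = I -> I = True
(q | p) | (p -> q) = I | True = True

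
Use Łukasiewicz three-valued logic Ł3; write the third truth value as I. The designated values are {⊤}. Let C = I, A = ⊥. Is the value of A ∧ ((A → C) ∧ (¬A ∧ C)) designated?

No

A → C = ⊥ → I = ⊤  [min(1, 1−0+½)]
¬A = ¬⊥ = ⊤
¬A ∧ C = ⊤ ∧ I = I
(A → C) ∧ (¬A ∧ C) = ⊤ ∧ I = I
A ∧ ((A → C) ∧ (¬A ∧ C)) = ⊥ ∧ I = ⊥
⊥ ∉ {⊤}.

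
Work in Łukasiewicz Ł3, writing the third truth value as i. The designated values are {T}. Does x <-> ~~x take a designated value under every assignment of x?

Yes

Every assignment of x over {T, i, F} gives a value in {T}.
In particular, with x=i: x <-> ~~x = T.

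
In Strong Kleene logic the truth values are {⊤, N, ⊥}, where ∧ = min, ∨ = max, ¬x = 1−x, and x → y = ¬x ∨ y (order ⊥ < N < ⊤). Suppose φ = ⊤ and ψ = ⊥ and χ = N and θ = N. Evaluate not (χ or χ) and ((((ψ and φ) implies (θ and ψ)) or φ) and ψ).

χ or χ = N or N = N
not (χ or χ) = not N = N
ψ and φ = ⊥ and ⊤ = ⊥
θ and ψ = N and ⊥ = ⊥
(ψ and φ) implies (θ and ψ) = ⊥ implies ⊥ = ⊤
((ψ and φ) implies (θ and ψ)) or φ = ⊤ or ⊤ = ⊤
(((ψ and φ) implies (θ and ψ)) or φ) and ψ = ⊤ and ⊥ = ⊥
not (χ or χ) and ((((ψ and φ) implies (θ and ψ)) or φ) and ψ) = N and ⊥ = ⊥

⊥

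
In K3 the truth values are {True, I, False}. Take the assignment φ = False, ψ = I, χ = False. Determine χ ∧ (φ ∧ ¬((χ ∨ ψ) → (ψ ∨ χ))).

False

χ ∨ ψ = False ∨ I = I
ψ ∨ χ = I ∨ False = I
(χ ∨ ψ) → (ψ ∨ χ) = I → I = I  [¬I ∨ I]
¬((χ ∨ ψ) → (ψ ∨ χ)) = ¬I = I
φ ∧ ¬((χ ∨ ψ) → (ψ ∨ χ)) = False ∧ I = False
χ ∧ (φ ∧ ¬((χ ∨ ψ) → (ψ ∨ χ))) = False ∧ False = False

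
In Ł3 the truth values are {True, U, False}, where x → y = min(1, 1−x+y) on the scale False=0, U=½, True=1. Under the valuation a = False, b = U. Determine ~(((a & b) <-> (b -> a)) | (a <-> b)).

U

a & b = False & U = False
b -> a = U -> False = U  [min(1, 1−½+0)]
(a & b) <-> (b -> a) = False <-> U = U
a <-> b = False <-> U = U
((a & b) <-> (b -> a)) | (a <-> b) = U | U = U
~(((a & b) <-> (b -> a)) | (a <-> b)) = ~U = U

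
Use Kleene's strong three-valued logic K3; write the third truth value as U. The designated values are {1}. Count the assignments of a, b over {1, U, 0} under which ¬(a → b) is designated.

1

Designated under: (a=1, b=0).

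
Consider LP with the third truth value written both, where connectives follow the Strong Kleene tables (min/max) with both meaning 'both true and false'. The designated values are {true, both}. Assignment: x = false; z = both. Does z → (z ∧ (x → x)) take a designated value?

x → x = false → false = true
z ∧ (x → x) = both ∧ true = both
z → (z ∧ (x → x)) = both → both = both  [¬both ∨ both]
both ∈ {true, both}.

Yes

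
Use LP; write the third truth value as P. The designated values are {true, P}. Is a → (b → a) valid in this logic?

Every assignment of a, b over {true, P, false} gives a value in {true, P}.
In particular, with a=P, b=P: a → (b → a) = P.

Yes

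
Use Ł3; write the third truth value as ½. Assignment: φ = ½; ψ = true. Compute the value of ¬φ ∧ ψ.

½

¬φ = ¬½ = ½
¬φ ∧ ψ = ½ ∧ true = ½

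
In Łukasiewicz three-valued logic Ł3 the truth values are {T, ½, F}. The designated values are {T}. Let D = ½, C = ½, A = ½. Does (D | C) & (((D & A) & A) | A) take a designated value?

D | C = ½ | ½ = ½
D & A = ½ & ½ = ½
(D & A) & A = ½ & ½ = ½
((D & A) & A) | A = ½ | ½ = ½
(D | C) & (((D & A) & A) | A) = ½ & ½ = ½
½ ∉ {T}.

No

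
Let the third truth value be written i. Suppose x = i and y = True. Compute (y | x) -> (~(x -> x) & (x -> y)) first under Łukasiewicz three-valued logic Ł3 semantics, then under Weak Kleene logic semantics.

False; i

In Łukasiewicz three-valued logic Ł3: y | x = True | i = True
x -> x = i -> i = True
~(x -> x) = ~True = False
x -> y = i -> True = True
~(x -> x) & (x -> y) = False & True = False
(y | x) -> (~(x -> x) & (x -> y)) = True -> False = False
In Weak Kleene logic: y | x = True | i = i
x -> x = i -> i = i
~(x -> x) = ~i = i
x -> y = i -> True = i
~(x -> x) & (x -> y) = i & i = i
(y | x) -> (~(x -> x) & (x -> y)) = i -> i = i
They differ because Łukasiewicz three-valued logic Ł3 and Weak Kleene logic treat i differently under the binary connectives.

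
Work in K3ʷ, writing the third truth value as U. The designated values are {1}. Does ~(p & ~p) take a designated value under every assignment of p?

No

Countermodel: p=U gives U, which is not designated.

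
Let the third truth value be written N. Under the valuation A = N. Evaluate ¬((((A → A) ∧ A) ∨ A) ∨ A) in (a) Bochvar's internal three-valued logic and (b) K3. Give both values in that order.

In Bochvar's internal three-valued logic: A → A = N → N = N
(A → A) ∧ A = N ∧ N = N
((A → A) ∧ A) ∨ A = N ∨ N = N
(((A → A) ∧ A) ∨ A) ∨ A = N ∨ N = N
¬((((A → A) ∧ A) ∨ A) ∨ A) = ¬N = N
In K3: A → A = N → N = N
(A → A) ∧ A = N ∧ N = N
((A → A) ∧ A) ∨ A = N ∨ N = N
(((A → A) ∧ A) ∨ A) ∨ A = N ∨ N = N
¬((((A → A) ∧ A) ∨ A) ∨ A) = ¬N = N

N; N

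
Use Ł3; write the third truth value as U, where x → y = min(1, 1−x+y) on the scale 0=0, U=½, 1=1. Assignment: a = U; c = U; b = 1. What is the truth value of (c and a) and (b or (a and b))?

c and a = U and U = U
a and b = U and 1 = U
b or (a and b) = 1 or U = 1
(c and a) and (b or (a and b)) = U and 1 = U

U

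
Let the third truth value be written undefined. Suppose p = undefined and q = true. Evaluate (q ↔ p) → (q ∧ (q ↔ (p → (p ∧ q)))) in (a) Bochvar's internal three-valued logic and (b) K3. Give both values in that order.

undefined; undefined

In Bochvar's internal three-valued logic: q ↔ p = true ↔ undefined = undefined
p ∧ q = undefined ∧ true = undefined
p → (p ∧ q) = undefined → undefined = undefined  [any arg is the third value ⇒ result is the third value]
q ↔ (p → (p ∧ q)) = true ↔ undefined = undefined
q ∧ (q ↔ (p → (p ∧ q))) = true ∧ undefined = undefined
(q ↔ p) → (q ∧ (q ↔ (p → (p ∧ q)))) = undefined → undefined = undefined
In K3: q ↔ p = true ↔ undefined = undefined
p ∧ q = undefined ∧ true = undefined
p → (p ∧ q) = undefined → undefined = undefined  [¬undefined ∨ undefined]
q ↔ (p → (p ∧ q)) = true ↔ undefined = undefined
q ∧ (q ↔ (p → (p ∧ q))) = true ∧ undefined = undefined
(q ↔ p) → (q ∧ (q ↔ (p → (p ∧ q)))) = undefined → undefined = undefined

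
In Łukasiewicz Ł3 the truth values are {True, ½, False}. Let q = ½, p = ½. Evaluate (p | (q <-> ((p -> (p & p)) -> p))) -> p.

p & p = ½ & ½ = ½
p -> (p & p) = ½ -> ½ = True
(p -> (p & p)) -> p = True -> ½ = ½
q <-> ((p -> (p & p)) -> p) = ½ <-> ½ = True
p | (q <-> ((p -> (p & p)) -> p)) = ½ | True = True
(p | (q <-> ((p -> (p & p)) -> p))) -> p = True -> ½ = ½

½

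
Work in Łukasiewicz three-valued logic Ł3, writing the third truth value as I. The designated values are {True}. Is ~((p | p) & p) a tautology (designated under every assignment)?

No

Countermodel: p=True gives False, which is not designated.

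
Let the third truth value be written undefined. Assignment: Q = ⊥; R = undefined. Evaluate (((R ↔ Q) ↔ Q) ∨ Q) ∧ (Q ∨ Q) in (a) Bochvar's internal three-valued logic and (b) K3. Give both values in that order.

undefined; ⊥

In Bochvar's internal three-valued logic: R ↔ Q = undefined ↔ ⊥ = undefined
(R ↔ Q) ↔ Q = undefined ↔ ⊥ = undefined
((R ↔ Q) ↔ Q) ∨ Q = undefined ∨ ⊥ = undefined
Q ∨ Q = ⊥ ∨ ⊥ = ⊥
(((R ↔ Q) ↔ Q) ∨ Q) ∧ (Q ∨ Q) = undefined ∧ ⊥ = undefined
In K3: R ↔ Q = undefined ↔ ⊥ = undefined
(R ↔ Q) ↔ Q = undefined ↔ ⊥ = undefined
((R ↔ Q) ↔ Q) ∨ Q = undefined ∨ ⊥ = undefined
Q ∨ Q = ⊥ ∨ ⊥ = ⊥
(((R ↔ Q) ↔ Q) ∨ Q) ∧ (Q ∨ Q) = undefined ∧ ⊥ = ⊥
They differ because Bochvar's internal three-valued logic and K3 treat undefined differently under the binary connectives.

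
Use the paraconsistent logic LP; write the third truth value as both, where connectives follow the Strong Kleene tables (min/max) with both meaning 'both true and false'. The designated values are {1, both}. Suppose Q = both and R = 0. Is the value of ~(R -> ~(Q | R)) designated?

No

Q | R = both | 0 = both
~(Q | R) = ~both = both
R -> ~(Q | R) = 0 -> both = 1  [~0 | both]
~(R -> ~(Q | R)) = ~1 = 0
0 ∉ {1, both}.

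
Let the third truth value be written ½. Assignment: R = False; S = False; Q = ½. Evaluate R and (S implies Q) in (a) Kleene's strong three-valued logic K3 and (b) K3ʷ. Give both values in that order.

False; ½

In Kleene's strong three-valued logic K3: S implies Q = False implies ½ = True  [not False or ½]
R and (S implies Q) = False and True = False
In K3ʷ: S implies Q = False implies ½ = ½  [any arg is the third value ⇒ result is the third value]
R and (S implies Q) = False and ½ = ½
They differ because Kleene's strong three-valued logic K3 and K3ʷ treat ½ differently under the binary connectives.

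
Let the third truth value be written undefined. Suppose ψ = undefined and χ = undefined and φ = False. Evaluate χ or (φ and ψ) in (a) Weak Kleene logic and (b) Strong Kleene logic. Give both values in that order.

In Weak Kleene logic: φ and ψ = False and undefined = undefined
χ or (φ and ψ) = undefined or undefined = undefined
In Strong Kleene logic: φ and ψ = False and undefined = False
χ or (φ and ψ) = undefined or False = undefined

undefined; undefined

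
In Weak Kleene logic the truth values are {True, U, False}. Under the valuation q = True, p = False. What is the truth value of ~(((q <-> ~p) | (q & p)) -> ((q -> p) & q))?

True

~p = ~False = True
q <-> ~p = True <-> True = True
q & p = True & False = False
(q <-> ~p) | (q & p) = True | False = True
q -> p = True -> False = False
(q -> p) & q = False & True = False
((q <-> ~p) | (q & p)) -> ((q -> p) & q) = True -> False = False
~(((q <-> ~p) | (q & p)) -> ((q -> p) & q)) = ~False = True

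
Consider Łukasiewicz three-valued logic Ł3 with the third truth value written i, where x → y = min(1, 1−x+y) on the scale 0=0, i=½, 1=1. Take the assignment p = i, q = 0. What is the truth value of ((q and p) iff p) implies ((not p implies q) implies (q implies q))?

1

q and p = 0 and i = 0
(q and p) iff p = 0 iff i = i  [1 − |0−½|]
not p = not i = i
not p implies q = i implies 0 = i
q implies q = 0 implies 0 = 1
(not p implies q) implies (q implies q) = i implies 1 = 1
((q and p) iff p) implies ((not p implies q) implies (q implies q)) = i implies 1 = 1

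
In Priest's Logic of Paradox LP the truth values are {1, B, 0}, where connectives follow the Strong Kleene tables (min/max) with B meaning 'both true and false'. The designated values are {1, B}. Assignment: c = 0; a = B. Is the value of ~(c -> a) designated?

No

c -> a = 0 -> B = 1  [~0 | B]
~(c -> a) = ~1 = 0
0 ∉ {1, B}.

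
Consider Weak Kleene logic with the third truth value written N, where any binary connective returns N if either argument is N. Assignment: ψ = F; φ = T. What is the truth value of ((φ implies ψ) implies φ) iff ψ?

φ implies ψ = T implies F = F
(φ implies ψ) implies φ = F implies T = T
((φ implies ψ) implies φ) iff ψ = T iff F = F

F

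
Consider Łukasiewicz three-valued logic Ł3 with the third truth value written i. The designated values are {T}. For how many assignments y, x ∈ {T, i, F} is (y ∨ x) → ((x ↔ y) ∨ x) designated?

Of the 9 assignments, 7 give a value in {T}.

7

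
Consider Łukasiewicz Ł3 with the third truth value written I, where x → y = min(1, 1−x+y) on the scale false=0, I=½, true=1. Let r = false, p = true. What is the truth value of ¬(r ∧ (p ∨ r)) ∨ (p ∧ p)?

true

p ∨ r = true ∨ false = true
r ∧ (p ∨ r) = false ∧ true = false
¬(r ∧ (p ∨ r)) = ¬false = true
p ∧ p = true ∧ true = true
¬(r ∧ (p ∨ r)) ∨ (p ∧ p) = true ∨ true = true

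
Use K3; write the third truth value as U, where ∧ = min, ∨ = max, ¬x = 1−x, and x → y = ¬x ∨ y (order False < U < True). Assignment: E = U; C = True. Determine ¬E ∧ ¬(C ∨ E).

¬E = ¬U = U
C ∨ E = True ∨ U = True
¬(C ∨ E) = ¬True = False
¬E ∧ ¬(C ∨ E) = U ∧ False = False

False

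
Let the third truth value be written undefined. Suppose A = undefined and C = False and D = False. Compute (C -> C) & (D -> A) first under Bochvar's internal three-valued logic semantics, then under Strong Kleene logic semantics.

undefined; True

In Bochvar's internal three-valued logic: C -> C = False -> False = True
D -> A = False -> undefined = undefined  [any arg is the third value ⇒ result is the third value]
(C -> C) & (D -> A) = True & undefined = undefined
In Strong Kleene logic: C -> C = False -> False = True
D -> A = False -> undefined = True  [~False | undefined]
(C -> C) & (D -> A) = True & True = True
They differ because Bochvar's internal three-valued logic and Strong Kleene logic treat undefined differently under the binary connectives.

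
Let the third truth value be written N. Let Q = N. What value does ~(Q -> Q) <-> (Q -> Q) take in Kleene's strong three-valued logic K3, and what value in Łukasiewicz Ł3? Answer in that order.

In Kleene's strong three-valued logic K3: Q -> Q = N -> N = N  [~N | N]
~(Q -> Q) = ~N = N
Q -> Q = N -> N = N
~(Q -> Q) <-> (Q -> Q) = N <-> N = N
In Łukasiewicz Ł3: Q -> Q = N -> N = T  [min(1, 1−½+½)]
~(Q -> Q) = ~T = F
Q -> Q = N -> N = T
~(Q -> Q) <-> (Q -> Q) = F <-> T = F
They differ because Kleene's strong three-valued logic K3 and Łukasiewicz Ł3 treat N differently under implication.

N; F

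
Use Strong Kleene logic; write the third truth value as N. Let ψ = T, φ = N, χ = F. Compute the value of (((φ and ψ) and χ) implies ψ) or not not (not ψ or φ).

T

φ and ψ = N and T = N
(φ and ψ) and χ = N and F = F
((φ and ψ) and χ) implies ψ = F implies T = T
not ψ = not T = F
not ψ or φ = F or N = N
not (not ψ or φ) = not N = N
not not (not ψ or φ) = not N = N
(((φ and ψ) and χ) implies ψ) or not not (not ψ or φ) = T or N = T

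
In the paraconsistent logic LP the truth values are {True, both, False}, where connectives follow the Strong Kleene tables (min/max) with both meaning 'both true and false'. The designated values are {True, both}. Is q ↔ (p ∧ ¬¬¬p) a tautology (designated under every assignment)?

No

Countermodel: q=True, p=True gives False, which is not designated.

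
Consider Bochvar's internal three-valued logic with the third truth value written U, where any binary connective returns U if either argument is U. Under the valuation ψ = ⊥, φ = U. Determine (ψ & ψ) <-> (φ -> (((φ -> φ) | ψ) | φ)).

U

ψ & ψ = ⊥ & ⊥ = ⊥
φ -> φ = U -> U = U  [any arg is the third value ⇒ result is the third value]
(φ -> φ) | ψ = U | ⊥ = U
((φ -> φ) | ψ) | φ = U | U = U
φ -> (((φ -> φ) | ψ) | φ) = U -> U = U
(ψ & ψ) <-> (φ -> (((φ -> φ) | ψ) | φ)) = ⊥ <-> U = U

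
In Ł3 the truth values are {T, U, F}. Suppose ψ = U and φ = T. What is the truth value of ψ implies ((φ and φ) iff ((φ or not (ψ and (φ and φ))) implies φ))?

T

φ and φ = T and T = T
φ and φ = T and T = T
ψ and (φ and φ) = U and T = U
not (ψ and (φ and φ)) = not U = U
φ or not (ψ and (φ and φ)) = T or U = T
(φ or not (ψ and (φ and φ))) implies φ = T implies T = T
(φ and φ) iff ((φ or not (ψ and (φ and φ))) implies φ) = T iff T = T
ψ implies ((φ and φ) iff ((φ or not (ψ and (φ and φ))) implies φ)) = U implies T = T  [min(1, 1−½+1)]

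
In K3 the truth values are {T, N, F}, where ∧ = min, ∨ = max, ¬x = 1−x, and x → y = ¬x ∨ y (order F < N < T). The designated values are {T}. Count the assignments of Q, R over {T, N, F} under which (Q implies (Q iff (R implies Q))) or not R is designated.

Of the 9 assignments, 7 give a value in {T}.

7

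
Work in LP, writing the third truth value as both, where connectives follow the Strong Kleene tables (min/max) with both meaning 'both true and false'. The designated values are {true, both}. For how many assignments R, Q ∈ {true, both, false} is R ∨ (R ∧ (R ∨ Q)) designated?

Of the 9 assignments, 6 give a value in {true, both}.

6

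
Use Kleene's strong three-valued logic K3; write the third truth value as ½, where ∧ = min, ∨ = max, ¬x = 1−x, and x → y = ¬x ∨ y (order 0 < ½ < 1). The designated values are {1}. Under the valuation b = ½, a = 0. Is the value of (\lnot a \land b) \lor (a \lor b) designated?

No

\lnot a = \lnot 0 = 1
\lnot a \land b = 1 \land ½ = ½
a \lor b = 0 \lor ½ = ½
(\lnot a \land b) \lor (a \lor b) = ½ \lor ½ = ½
½ ∉ {1}.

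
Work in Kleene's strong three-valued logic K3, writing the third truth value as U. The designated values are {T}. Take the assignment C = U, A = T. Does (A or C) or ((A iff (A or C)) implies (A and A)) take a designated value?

A or C = T or U = T
A or C = T or U = T
A iff (A or C) = T iff T = T
A and A = T and T = T
(A iff (A or C)) implies (A and A) = T implies T = T
(A or C) or ((A iff (A or C)) implies (A and A)) = T or T = T
T ∈ {T}.

Yes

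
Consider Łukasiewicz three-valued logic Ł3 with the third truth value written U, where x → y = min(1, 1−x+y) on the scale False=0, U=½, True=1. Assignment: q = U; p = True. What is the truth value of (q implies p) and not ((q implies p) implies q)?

U

q implies p = U implies True = True  [min(1, 1−½+1)]
q implies p = U implies True = True
(q implies p) implies q = True implies U = U
not ((q implies p) implies q) = not U = U
(q implies p) and not ((q implies p) implies q) = True and U = U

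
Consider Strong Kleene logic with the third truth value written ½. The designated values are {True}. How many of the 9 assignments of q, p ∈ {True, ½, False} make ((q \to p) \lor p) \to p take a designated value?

Designated under: (q=True, p=True); (q=True, p=False); (q=½, p=True); (q=False, p=True).

4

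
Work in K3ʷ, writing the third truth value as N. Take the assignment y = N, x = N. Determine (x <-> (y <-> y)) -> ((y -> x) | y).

y <-> y = N <-> N = N
x <-> (y <-> y) = N <-> N = N
y -> x = N -> N = N  [any arg is the third value ⇒ result is the third value]
(y -> x) | y = N | N = N
(x <-> (y <-> y)) -> ((y -> x) | y) = N -> N = N

N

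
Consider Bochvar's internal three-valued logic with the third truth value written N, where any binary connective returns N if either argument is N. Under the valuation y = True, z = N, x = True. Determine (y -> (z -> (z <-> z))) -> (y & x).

z <-> z = N <-> N = N
z -> (z <-> z) = N -> N = N
y -> (z -> (z <-> z)) = True -> N = N
y & x = True & True = True
(y -> (z -> (z <-> z))) -> (y & x) = N -> True = N

N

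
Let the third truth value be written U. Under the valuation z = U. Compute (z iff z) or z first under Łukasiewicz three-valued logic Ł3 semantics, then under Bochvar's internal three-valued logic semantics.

1; U

In Łukasiewicz three-valued logic Ł3: z iff z = U iff U = 1
(z iff z) or z = 1 or U = 1
In Bochvar's internal three-valued logic: z iff z = U iff U = U
(z iff z) or z = U or U = U
They differ because Łukasiewicz three-valued logic Ł3 and Bochvar's internal three-valued logic treat U differently under the binary connectives.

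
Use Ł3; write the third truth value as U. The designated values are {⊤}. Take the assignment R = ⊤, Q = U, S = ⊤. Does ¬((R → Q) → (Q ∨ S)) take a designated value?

R → Q = ⊤ → U = U
Q ∨ S = U ∨ ⊤ = ⊤
(R → Q) → (Q ∨ S) = U → ⊤ = ⊤
¬((R → Q) → (Q ∨ S)) = ¬⊤ = ⊥
⊥ ∉ {⊤}.

No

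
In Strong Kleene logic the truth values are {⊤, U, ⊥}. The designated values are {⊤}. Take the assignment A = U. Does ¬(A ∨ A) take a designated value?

No

A ∨ A = U ∨ U = U
¬(A ∨ A) = ¬U = U
U ∉ {⊤}.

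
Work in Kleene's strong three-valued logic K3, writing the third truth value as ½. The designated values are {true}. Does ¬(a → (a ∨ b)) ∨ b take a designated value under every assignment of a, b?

No

Countermodel: a=true, b=½ gives ½, which is not designated.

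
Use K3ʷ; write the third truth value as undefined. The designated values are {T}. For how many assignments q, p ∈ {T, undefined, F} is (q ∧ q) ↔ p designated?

Designated under: (q=T, p=T); (q=F, p=F).

2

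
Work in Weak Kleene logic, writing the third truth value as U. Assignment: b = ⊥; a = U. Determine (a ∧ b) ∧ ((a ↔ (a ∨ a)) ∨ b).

U

a ∧ b = U ∧ ⊥ = U
a ∨ a = U ∨ U = U
a ↔ (a ∨ a) = U ↔ U = U
(a ↔ (a ∨ a)) ∨ b = U ∨ ⊥ = U
(a ∧ b) ∧ ((a ↔ (a ∨ a)) ∨ b) = U ∧ U = U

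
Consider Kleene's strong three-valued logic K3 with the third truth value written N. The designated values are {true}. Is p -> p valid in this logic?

No

Countermodel: p=N gives N, which is not designated.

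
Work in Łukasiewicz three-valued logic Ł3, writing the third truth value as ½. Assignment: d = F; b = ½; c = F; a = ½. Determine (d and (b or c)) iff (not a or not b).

½

b or c = ½ or F = ½
d and (b or c) = F and ½ = F
not a = not ½ = ½
not b = not ½ = ½
not a or not b = ½ or ½ = ½
(d and (b or c)) iff (not a or not b) = F iff ½ = ½  [1 − |0−½|]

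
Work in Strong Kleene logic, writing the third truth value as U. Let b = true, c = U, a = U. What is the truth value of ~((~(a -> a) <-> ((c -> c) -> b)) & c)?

U

a -> a = U -> U = U  [~U | U]
~(a -> a) = ~U = U
c -> c = U -> U = U
(c -> c) -> b = U -> true = true
~(a -> a) <-> ((c -> c) -> b) = U <-> true = U
(~(a -> a) <-> ((c -> c) -> b)) & c = U & U = U
~((~(a -> a) <-> ((c -> c) -> b)) & c) = ~U = U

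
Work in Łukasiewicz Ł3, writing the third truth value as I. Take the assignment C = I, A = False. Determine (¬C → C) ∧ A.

False

¬C = ¬I = I
¬C → C = I → I = True  [min(1, 1−½+½)]
(¬C → C) ∧ A = True ∧ False = False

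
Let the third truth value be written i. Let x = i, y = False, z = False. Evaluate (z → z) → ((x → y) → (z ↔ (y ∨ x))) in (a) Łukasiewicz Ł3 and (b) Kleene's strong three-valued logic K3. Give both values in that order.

In Łukasiewicz Ł3: z → z = False → False = True
x → y = i → False = i  [min(1, 1−½+0)]
y ∨ x = False ∨ i = i
z ↔ (y ∨ x) = False ↔ i = i
(x → y) → (z ↔ (y ∨ x)) = i → i = True
(z → z) → ((x → y) → (z ↔ (y ∨ x))) = True → True = True
In Kleene's strong three-valued logic K3: z → z = False → False = True
x → y = i → False = i
y ∨ x = False ∨ i = i
z ↔ (y ∨ x) = False ↔ i = i
(x → y) → (z ↔ (y ∨ x)) = i → i = i
(z → z) → ((x → y) → (z ↔ (y ∨ x))) = True → i = i
They differ because Łukasiewicz Ł3 and Kleene's strong three-valued logic K3 treat i differently under implication.

True; i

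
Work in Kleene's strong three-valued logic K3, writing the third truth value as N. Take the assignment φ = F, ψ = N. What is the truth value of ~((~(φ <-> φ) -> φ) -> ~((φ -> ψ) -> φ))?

φ <-> φ = F <-> F = T
~(φ <-> φ) = ~T = F
~(φ <-> φ) -> φ = F -> F = T
φ -> ψ = F -> N = T
(φ -> ψ) -> φ = T -> F = F
~((φ -> ψ) -> φ) = ~F = T
(~(φ <-> φ) -> φ) -> ~((φ -> ψ) -> φ) = T -> T = T
~((~(φ <-> φ) -> φ) -> ~((φ -> ψ) -> φ)) = ~T = F

F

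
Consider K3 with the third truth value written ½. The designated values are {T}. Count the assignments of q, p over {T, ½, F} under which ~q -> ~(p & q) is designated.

Of the 9 assignments, 7 give a value in {T}.

7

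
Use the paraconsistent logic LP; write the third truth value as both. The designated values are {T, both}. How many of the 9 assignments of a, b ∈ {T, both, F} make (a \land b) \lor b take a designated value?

Of the 9 assignments, 6 give a value in {T, both}.

6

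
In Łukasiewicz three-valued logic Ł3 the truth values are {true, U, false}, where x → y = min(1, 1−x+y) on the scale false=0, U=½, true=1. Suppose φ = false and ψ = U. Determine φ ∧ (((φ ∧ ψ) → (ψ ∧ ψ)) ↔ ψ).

false

φ ∧ ψ = false ∧ U = false
ψ ∧ ψ = U ∧ U = U
(φ ∧ ψ) → (ψ ∧ ψ) = false → U = true  [min(1, 1−0+½)]
((φ ∧ ψ) → (ψ ∧ ψ)) ↔ ψ = true ↔ U = U
φ ∧ (((φ ∧ ψ) → (ψ ∧ ψ)) ↔ ψ) = false ∧ U = false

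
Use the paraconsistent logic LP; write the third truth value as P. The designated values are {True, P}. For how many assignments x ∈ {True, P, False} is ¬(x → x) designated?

x=True: False ·
x=P: P ✓
x=False: False ·

1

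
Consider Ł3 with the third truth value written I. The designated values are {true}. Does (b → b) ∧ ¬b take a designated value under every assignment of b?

Countermodel: b=true gives false, which is not designated.

No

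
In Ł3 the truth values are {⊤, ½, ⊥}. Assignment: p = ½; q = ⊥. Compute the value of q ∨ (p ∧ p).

½

p ∧ p = ½ ∧ ½ = ½
q ∨ (p ∧ p) = ⊥ ∨ ½ = ½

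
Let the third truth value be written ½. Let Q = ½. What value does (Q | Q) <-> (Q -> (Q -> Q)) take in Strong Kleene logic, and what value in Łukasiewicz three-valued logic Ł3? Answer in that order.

In Strong Kleene logic: Q | Q = ½ | ½ = ½
Q -> Q = ½ -> ½ = ½  [~½ | ½]
Q -> (Q -> Q) = ½ -> ½ = ½
(Q | Q) <-> (Q -> (Q -> Q)) = ½ <-> ½ = ½
In Łukasiewicz three-valued logic Ł3: Q | Q = ½ | ½ = ½
Q -> Q = ½ -> ½ = True
Q -> (Q -> Q) = ½ -> True = True
(Q | Q) <-> (Q -> (Q -> Q)) = ½ <-> True = ½

½; ½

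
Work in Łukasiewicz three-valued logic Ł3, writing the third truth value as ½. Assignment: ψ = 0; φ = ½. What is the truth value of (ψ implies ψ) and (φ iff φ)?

1

ψ implies ψ = 0 implies 0 = 1
φ iff φ = ½ iff ½ = 1
(ψ implies ψ) and (φ iff φ) = 1 and 1 = 1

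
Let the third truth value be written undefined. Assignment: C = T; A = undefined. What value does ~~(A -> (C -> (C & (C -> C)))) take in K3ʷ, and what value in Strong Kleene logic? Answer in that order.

In K3ʷ: C -> C = T -> T = T
C & (C -> C) = T & T = T
C -> (C & (C -> C)) = T -> T = T
A -> (C -> (C & (C -> C))) = undefined -> T = undefined
~(A -> (C -> (C & (C -> C)))) = ~undefined = undefined
~~(A -> (C -> (C & (C -> C)))) = ~undefined = undefined
In Strong Kleene logic: C -> C = T -> T = T
C & (C -> C) = T & T = T
C -> (C & (C -> C)) = T -> T = T
A -> (C -> (C & (C -> C))) = undefined -> T = T  [~undefined | T]
~(A -> (C -> (C & (C -> C)))) = ~T = F
~~(A -> (C -> (C & (C -> C)))) = ~F = T
They differ because K3ʷ and Strong Kleene logic treat undefined differently under the binary connectives.

undefined; T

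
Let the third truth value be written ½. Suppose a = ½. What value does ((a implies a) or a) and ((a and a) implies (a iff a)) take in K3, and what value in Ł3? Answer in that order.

In K3: a implies a = ½ implies ½ = ½
(a implies a) or a = ½ or ½ = ½
a and a = ½ and ½ = ½
a iff a = ½ iff ½ = ½
(a and a) implies (a iff a) = ½ implies ½ = ½
((a implies a) or a) and ((a and a) implies (a iff a)) = ½ and ½ = ½
In Ł3: a implies a = ½ implies ½ = T  [min(1, 1−½+½)]
(a implies a) or a = T or ½ = T
a and a = ½ and ½ = ½
a iff a = ½ iff ½ = T
(a and a) implies (a iff a) = ½ implies T = T
((a implies a) or a) and ((a and a) implies (a iff a)) = T and T = T
They differ because K3 and Ł3 treat ½ differently under implication.

½; T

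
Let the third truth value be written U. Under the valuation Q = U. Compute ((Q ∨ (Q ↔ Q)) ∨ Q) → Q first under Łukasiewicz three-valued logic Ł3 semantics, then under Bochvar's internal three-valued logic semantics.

In Łukasiewicz three-valued logic Ł3: Q ↔ Q = U ↔ U = 1  [1 − |½−½|]
Q ∨ (Q ↔ Q) = U ∨ 1 = 1
(Q ∨ (Q ↔ Q)) ∨ Q = 1 ∨ U = 1
((Q ∨ (Q ↔ Q)) ∨ Q) → Q = 1 → U = U
In Bochvar's internal three-valued logic: Q ↔ Q = U ↔ U = U
Q ∨ (Q ↔ Q) = U ∨ U = U
(Q ∨ (Q ↔ Q)) ∨ Q = U ∨ U = U
((Q ∨ (Q ↔ Q)) ∨ Q) → Q = U → U = U  [any arg is the third value ⇒ result is the third value]

U; U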